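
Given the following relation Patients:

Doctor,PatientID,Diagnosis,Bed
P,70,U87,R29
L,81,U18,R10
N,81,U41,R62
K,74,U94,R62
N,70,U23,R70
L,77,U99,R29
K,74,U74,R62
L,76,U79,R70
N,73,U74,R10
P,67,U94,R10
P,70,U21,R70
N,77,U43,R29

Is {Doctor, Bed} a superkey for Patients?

No

Two distinct rows share (Doctor=K, Bed=R62), so {Doctor, Bed} does not determine every attribute — not a superkey.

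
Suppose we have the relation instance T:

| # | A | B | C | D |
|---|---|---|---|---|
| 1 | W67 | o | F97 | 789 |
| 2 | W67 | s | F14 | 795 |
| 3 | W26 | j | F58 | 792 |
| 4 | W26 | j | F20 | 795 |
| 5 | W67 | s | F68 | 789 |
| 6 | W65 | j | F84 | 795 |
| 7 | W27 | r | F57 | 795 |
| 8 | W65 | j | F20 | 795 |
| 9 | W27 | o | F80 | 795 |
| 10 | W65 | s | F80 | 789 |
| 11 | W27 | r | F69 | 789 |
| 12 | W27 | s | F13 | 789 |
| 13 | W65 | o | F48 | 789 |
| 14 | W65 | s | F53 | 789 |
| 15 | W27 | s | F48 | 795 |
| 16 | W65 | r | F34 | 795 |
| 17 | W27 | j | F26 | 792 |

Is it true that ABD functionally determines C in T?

(A=W67, B=o, D=789): row 1 → C = F97 ✓
(A=W67, B=s, D=795): row 2 → C = F14 ✓
(A=W26, B=j, D=792): row 3 → C = F58 ✓
(A=W26, B=j, D=795): row 4 → C = F20 ✓
(A=W67, B=s, D=789): row 5 → C = F68 ✓
(A=W65, B=j, D=795): rows 6, 8 → C takes values {F84, F20} — violation
(A=W27, B=r, D=795): row 7 → C = F57 ✓
(A=W27, B=o, D=795): row 9 → C = F80 ✓
(A=W65, B=s, D=789): rows 10, 14 → C takes values {F80, F53} — violation
(A=W27, B=r, D=789): row 11 → C = F69 ✓
(A=W27, B=s, D=789): row 12 → C = F13 ✓
(A=W65, B=o, D=789): row 13 → C = F48 ✓
(A=W27, B=s, D=795): row 15 → C = F48 ✓
(A=W65, B=r, D=795): row 16 → C = F34 ✓
(A=W27, B=j, D=792): row 17 → C = F26 ✓
Two rows agree on ABD but differ on C, so ABD → C does not hold.

No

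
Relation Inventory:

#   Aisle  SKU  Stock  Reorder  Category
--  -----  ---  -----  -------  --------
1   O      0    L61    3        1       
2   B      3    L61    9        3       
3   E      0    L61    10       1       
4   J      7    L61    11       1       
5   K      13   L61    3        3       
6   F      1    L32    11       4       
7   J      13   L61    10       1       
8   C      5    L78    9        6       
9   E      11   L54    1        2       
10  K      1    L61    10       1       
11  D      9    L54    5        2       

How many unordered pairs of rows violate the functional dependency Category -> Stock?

0

Category=1: all 5 rows agree on Stock — 0 pairs.
Category=3: all 2 rows agree on Stock — 0 pairs.
Category=2: all 2 rows agree on Stock — 0 pairs.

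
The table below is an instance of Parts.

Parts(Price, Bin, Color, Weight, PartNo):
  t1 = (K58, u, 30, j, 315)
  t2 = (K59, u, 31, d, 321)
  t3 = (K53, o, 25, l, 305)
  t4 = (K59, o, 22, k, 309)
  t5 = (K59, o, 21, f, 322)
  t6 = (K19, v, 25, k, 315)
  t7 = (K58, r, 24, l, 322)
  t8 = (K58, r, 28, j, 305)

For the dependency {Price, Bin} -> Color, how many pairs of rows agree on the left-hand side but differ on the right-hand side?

2

(Price=K59, Bin=o): violating pairs (4,5) — 1 pair.
(Price=K58, Bin=r): violating pairs (7,8) — 1 pair.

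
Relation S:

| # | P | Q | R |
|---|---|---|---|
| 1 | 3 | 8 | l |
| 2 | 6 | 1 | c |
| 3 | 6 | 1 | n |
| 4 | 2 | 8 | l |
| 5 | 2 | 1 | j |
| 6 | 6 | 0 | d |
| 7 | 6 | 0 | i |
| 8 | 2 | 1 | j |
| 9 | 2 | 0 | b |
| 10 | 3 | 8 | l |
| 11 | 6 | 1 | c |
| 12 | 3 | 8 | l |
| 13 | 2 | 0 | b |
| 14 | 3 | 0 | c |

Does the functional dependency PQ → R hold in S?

No

(P=3, Q=8): rows 1, 10, 12 → R = l, l, l ✓
(P=6, Q=1): rows 2, 3, 11 → R takes values {c, n} — violation
(P=2, Q=8): row 4 → R = l ✓
(P=2, Q=1): rows 5, 8 → R = j, j ✓
(P=6, Q=0): rows 6, 7 → R takes values {d, i} — violation
(P=2, Q=0): rows 9, 13 → R = b, b ✓
(P=3, Q=0): row 14 → R = c ✓
Two rows agree on PQ but differ on R, so PQ → R does not hold.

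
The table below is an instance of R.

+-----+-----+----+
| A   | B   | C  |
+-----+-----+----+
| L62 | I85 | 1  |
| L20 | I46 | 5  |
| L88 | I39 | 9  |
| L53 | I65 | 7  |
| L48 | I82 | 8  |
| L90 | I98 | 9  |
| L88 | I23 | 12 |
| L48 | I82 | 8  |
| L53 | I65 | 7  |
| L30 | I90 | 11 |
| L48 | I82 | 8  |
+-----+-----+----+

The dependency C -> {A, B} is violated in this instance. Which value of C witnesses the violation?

C=1: 1 row → {A,B} = (L62, I85) ✓
C=5: 1 row → {A,B} = (L20, I46) ✓
C=9: 2 rows → {A,B} takes values {(L88, I39), (L90, I98)} — violation
C=7: 2 rows → {A,B} = (L53, I65), (L53, I65) ✓
C=8: 3 rows → {A,B} = (L48, I82), (L48, I82), (L48, I82) ✓
C=12: 1 row → {A,B} = (L88, I23) ✓
C=11: 1 row → {A,B} = (L30, I90) ✓
The only C value with inconsistent RHS is C=9.

9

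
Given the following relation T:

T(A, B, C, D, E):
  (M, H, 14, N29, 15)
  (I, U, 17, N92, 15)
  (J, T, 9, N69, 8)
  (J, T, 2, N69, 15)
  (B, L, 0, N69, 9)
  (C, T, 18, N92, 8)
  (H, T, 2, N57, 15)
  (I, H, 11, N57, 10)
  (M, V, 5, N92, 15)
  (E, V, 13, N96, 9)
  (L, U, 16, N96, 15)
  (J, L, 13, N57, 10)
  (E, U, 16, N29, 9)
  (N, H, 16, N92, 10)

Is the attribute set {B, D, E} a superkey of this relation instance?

All 14 rows have distinct {B, D, E} values, so {B, D, E} → (all attributes) holds and {B, D, E} is a superkey.

Yes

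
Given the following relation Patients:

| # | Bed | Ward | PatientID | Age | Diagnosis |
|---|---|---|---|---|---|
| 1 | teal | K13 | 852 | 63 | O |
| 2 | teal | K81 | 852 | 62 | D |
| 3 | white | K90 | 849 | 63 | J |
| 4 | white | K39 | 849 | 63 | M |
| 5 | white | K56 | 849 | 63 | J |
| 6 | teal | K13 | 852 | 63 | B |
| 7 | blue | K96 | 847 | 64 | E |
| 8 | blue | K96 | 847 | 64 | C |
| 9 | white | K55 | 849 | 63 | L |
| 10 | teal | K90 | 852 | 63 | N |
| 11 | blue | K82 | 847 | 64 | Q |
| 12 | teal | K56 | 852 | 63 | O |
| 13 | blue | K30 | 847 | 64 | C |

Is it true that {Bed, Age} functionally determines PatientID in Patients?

(Bed=teal, Age=63): rows 1, 6, 10, 12 → PatientID = 852, 852, 852, 852 ✓
(Bed=teal, Age=62): row 2 → PatientID = 852 ✓
(Bed=white, Age=63): rows 3, 4, 5, 9 → PatientID = 849, 849, 849, 849 ✓
(Bed=blue, Age=64): rows 7, 8, 11, 13 → PatientID = 847, 847, 847, 847 ✓
Every {Bed, Age} value is associated with a single PatientID value, so {Bed, Age} -> PatientID holds.

Yes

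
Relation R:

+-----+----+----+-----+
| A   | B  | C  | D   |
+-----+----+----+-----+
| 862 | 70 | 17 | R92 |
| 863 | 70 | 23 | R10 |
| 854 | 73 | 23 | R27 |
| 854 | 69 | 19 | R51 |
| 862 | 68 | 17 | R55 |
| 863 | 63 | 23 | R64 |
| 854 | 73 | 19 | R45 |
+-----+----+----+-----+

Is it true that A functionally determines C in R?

No

A=862: 2 rows → C = 17, 17 ✓
A=863: 2 rows → C = 23, 23 ✓
A=854: 3 rows → C takes values {23, 19} — violation
Two rows agree on A but differ on C, so A -> C does not hold.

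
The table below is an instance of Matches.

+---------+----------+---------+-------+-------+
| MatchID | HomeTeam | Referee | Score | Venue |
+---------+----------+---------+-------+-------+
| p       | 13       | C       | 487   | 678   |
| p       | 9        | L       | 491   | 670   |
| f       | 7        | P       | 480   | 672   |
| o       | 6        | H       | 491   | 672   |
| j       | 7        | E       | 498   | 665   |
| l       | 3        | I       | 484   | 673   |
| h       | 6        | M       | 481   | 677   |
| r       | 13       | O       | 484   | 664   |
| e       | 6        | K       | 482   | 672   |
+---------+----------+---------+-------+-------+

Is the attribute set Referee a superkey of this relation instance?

Yes

All 9 rows have distinct Referee values, so Referee → (all attributes) holds and Referee is a superkey.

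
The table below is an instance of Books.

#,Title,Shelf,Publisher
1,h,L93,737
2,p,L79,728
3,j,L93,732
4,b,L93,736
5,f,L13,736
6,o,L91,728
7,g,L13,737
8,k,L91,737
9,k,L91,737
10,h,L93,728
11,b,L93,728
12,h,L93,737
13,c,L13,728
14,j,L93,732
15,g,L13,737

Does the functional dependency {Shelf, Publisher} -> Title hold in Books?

No

(Shelf=L93, Publisher=737): rows 1, 12 → Title = h, h ✓
(Shelf=L79, Publisher=728): row 2 → Title = p ✓
(Shelf=L93, Publisher=732): rows 3, 14 → Title = j, j ✓
(Shelf=L93, Publisher=736): row 4 → Title = b ✓
(Shelf=L13, Publisher=736): row 5 → Title = f ✓
(Shelf=L91, Publisher=728): row 6 → Title = o ✓
(Shelf=L13, Publisher=737): rows 7, 15 → Title = g, g ✓
(Shelf=L91, Publisher=737): rows 8, 9 → Title = k, k ✓
(Shelf=L93, Publisher=728): rows 10, 11 → Title takes values {h, b} — violation
(Shelf=L13, Publisher=728): row 13 → Title = c ✓
Two rows agree on {Shelf, Publisher} but differ on Title, so {Shelf, Publisher} -> Title does not hold.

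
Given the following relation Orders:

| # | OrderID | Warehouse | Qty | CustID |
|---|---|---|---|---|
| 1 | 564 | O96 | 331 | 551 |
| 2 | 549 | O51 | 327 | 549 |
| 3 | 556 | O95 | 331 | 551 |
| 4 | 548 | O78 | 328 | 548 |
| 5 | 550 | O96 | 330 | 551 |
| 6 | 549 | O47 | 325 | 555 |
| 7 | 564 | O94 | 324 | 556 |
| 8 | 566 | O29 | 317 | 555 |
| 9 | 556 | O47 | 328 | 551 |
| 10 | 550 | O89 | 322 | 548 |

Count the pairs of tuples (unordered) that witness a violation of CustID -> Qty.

CustID=551: violating pairs (1,5), (1,9), (3,5), (3,9), (5,9) — 5 pairs.
CustID=548: violating pairs (4,10) — 1 pair.
CustID=555: violating pairs (6,8) — 1 pair.

7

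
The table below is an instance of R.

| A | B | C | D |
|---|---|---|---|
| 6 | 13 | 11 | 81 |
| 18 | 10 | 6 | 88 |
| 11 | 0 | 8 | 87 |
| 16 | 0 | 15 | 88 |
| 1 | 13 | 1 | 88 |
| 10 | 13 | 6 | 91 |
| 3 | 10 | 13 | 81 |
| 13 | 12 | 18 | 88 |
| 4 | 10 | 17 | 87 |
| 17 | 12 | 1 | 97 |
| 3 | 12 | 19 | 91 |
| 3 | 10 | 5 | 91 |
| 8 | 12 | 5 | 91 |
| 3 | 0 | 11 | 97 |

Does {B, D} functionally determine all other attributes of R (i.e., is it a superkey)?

Two distinct rows share (B=12, D=91), so {B, D} does not determine every attribute — not a superkey.

No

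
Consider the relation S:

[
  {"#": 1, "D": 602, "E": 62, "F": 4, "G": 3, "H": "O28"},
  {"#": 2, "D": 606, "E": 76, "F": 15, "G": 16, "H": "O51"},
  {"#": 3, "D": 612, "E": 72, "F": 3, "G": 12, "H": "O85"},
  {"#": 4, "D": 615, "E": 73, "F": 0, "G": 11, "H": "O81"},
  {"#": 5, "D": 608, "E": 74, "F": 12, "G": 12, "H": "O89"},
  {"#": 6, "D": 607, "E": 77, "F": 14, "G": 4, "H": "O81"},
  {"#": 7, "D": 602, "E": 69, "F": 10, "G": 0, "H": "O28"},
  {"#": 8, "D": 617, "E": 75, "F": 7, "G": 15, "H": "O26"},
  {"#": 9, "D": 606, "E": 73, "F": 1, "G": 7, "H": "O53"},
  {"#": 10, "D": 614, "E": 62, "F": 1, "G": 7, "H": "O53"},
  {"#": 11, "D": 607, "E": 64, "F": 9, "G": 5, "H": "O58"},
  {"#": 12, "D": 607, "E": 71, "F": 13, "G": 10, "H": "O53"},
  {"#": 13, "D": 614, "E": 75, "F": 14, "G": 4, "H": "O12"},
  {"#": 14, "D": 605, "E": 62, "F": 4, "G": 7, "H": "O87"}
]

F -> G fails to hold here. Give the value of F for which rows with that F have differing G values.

F=4: rows 1, 14 → G takes values {3, 7} — violation
F=15: row 2 → G = 16 ✓
F=3: row 3 → G = 12 ✓
F=0: row 4 → G = 11 ✓
F=12: row 5 → G = 12 ✓
F=14: rows 6, 13 → G = 4, 4 ✓
F=10: row 7 → G = 0 ✓
F=7: row 8 → G = 15 ✓
F=1: rows 9, 10 → G = 7, 7 ✓
F=9: row 11 → G = 5 ✓
F=13: row 12 → G = 10 ✓
The only F value with inconsistent G is F=4.

4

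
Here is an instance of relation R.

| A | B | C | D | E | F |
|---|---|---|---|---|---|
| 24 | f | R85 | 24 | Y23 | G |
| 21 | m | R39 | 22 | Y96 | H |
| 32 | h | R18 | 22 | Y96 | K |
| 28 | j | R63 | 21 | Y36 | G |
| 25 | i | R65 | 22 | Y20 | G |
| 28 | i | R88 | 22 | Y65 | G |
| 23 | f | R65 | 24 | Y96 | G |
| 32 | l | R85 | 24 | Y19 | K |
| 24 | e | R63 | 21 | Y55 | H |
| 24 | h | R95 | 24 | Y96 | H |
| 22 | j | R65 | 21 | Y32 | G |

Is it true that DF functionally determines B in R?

(D=24, F=G): 2 rows → B = f, f ✓
(D=22, F=H): 1 row → B = m ✓
(D=22, F=K): 1 row → B = h ✓
(D=21, F=G): 2 rows → B = j, j ✓
(D=22, F=G): 2 rows → B = i, i ✓
(D=24, F=K): 1 row → B = l ✓
(D=21, F=H): 1 row → B = e ✓
(D=24, F=H): 1 row → B = h ✓
Every DF value is associated with a single B value, so DF -> B holds.

Yes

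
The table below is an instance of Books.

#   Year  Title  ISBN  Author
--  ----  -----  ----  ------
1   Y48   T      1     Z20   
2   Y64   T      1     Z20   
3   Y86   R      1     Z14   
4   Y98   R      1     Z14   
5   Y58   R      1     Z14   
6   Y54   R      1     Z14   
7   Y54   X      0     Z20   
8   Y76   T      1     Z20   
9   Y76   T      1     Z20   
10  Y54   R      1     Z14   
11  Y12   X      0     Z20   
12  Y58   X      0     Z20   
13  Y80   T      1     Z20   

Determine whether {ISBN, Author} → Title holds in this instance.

(ISBN=1, Author=Z20): rows 1, 2, 8, 9, 13 → Title = T, T, T, T, T ✓
(ISBN=1, Author=Z14): rows 3, 4, 5, 6, 10 → Title = R, R, R, R, R ✓
(ISBN=0, Author=Z20): rows 7, 11, 12 → Title = X, X, X ✓
Every {ISBN, Author} value is associated with a single Title value, so {ISBN, Author} → Title holds.

Yes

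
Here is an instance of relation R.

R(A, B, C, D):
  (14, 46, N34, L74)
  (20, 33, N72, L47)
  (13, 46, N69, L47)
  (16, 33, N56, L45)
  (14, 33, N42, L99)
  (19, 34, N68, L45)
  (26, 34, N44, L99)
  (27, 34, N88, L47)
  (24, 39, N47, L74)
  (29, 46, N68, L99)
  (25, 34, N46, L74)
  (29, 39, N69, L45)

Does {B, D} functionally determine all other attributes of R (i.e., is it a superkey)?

All 12 rows have distinct {B, D} values, so {B, D} → (all attributes) holds and {B, D} is a superkey.

Yes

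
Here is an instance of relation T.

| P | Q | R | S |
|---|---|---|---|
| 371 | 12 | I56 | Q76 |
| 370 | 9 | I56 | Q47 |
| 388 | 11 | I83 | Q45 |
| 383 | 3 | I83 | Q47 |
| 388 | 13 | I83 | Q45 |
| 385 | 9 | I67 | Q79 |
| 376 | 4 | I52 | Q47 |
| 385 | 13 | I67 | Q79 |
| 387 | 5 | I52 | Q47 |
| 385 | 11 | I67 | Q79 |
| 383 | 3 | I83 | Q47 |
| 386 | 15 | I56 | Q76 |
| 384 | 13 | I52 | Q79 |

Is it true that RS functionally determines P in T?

(R=I56, S=Q76): 2 rows → P takes values {371, 386} — violation
(R=I56, S=Q47): 1 row → P = 370 ✓
(R=I83, S=Q45): 2 rows → P = 388, 388 ✓
(R=I83, S=Q47): 2 rows → P = 383, 383 ✓
(R=I67, S=Q79): 3 rows → P = 385, 385, 385 ✓
(R=I52, S=Q47): 2 rows → P takes values {376, 387} — violation
(R=I52, S=Q79): 1 row → P = 384 ✓
Two rows agree on RS but differ on P, so RS -> P does not hold.

No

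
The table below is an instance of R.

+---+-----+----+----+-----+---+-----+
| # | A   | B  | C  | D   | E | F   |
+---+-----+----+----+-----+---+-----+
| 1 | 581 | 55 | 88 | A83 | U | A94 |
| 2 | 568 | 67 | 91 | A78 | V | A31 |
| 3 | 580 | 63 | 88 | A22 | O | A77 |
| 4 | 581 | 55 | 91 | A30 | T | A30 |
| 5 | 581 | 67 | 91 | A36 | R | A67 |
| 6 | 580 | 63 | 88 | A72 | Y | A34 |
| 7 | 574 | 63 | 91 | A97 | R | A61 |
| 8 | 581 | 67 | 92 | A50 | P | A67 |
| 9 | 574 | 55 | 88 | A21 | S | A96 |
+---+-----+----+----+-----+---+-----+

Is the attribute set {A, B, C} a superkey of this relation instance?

Rows 3 and 6 have the same {A, B, C} value (A=580, B=63, C=88) but are distinct tuples, so {A, B, C} does not determine every attribute — not a superkey.

No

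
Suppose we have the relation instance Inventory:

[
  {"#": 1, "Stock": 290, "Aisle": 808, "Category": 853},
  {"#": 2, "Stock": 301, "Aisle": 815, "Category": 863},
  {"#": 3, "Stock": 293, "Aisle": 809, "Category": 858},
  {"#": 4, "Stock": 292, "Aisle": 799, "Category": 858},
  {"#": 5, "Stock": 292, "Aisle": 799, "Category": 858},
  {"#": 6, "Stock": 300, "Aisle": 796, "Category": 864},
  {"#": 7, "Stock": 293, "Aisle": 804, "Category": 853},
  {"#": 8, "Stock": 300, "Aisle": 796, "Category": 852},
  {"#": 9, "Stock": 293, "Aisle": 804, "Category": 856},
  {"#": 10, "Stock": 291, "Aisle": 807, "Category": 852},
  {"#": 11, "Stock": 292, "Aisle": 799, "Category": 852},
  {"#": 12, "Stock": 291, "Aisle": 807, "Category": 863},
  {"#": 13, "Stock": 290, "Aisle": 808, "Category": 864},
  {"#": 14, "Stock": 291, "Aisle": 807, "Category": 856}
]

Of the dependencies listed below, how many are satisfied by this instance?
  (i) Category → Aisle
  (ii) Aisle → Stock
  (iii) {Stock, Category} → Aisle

2

(i) Category → Aisle: Category=853: rows 1, 7 → Aisle takes values {808, 804} — violation; Category=863: rows 2, 12 → Aisle takes values {815, 807} — violation; Category=858: rows 3, 4, 5 → Aisle takes values {809, 799} — violation; Category=864: rows 6, 13 → Aisle takes values {796, 808} — violation; Category=852: rows 8, 10, 11 → Aisle takes values {796, 807, 799} — violation; Category=856: rows 9, 14 → Aisle takes values {804, 807} — violation — fails.
(ii) Aisle → Stock: every LHS value maps to a single RHS value — holds.
(iii) {Stock, Category} → Aisle: every LHS value maps to a single RHS value — holds.
2 of the 3 dependencies hold.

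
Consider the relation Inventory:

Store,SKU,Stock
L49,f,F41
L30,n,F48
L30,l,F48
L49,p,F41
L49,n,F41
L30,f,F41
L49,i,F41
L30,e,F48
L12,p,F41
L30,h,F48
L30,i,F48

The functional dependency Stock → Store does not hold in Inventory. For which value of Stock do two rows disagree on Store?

Stock=F41: 6 rows → Store takes values {L49, L30, L12} — violation
Stock=F48: 5 rows → Store = L30, L30, L30, L30, L30 ✓
The only Stock value with inconsistent Store is Stock=F41.

F41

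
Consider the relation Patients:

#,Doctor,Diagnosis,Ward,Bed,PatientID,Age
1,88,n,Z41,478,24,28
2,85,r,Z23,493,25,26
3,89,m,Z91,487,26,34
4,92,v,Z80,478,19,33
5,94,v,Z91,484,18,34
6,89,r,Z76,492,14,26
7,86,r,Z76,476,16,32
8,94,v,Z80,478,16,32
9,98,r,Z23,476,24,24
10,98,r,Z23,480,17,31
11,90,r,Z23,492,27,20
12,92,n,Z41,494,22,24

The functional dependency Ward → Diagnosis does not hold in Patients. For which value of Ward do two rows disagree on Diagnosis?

Z91

Ward=Z41: rows 1, 12 → Diagnosis = n, n ✓
Ward=Z23: rows 2, 9, 10, 11 → Diagnosis = r, r, r, r ✓
Ward=Z91: rows 3, 5 → Diagnosis takes values {m, v} — violation
Ward=Z80: rows 4, 8 → Diagnosis = v, v ✓
Ward=Z76: rows 6, 7 → Diagnosis = r, r ✓
The only Ward value with inconsistent Diagnosis is Ward=Z91.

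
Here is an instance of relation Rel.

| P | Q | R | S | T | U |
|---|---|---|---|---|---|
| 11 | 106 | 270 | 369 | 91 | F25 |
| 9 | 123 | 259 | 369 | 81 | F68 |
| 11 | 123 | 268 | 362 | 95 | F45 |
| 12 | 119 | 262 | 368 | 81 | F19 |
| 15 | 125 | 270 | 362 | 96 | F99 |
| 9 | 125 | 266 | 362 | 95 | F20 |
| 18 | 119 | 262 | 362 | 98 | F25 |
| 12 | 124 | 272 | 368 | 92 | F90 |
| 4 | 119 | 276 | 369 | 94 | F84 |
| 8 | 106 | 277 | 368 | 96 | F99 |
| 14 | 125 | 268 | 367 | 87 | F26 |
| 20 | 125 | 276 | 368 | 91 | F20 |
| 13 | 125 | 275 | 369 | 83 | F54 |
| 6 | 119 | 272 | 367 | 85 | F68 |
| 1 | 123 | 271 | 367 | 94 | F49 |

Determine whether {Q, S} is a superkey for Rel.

Two distinct rows share (Q=125, S=362), so {Q, S} does not determine every attribute — not a superkey.

No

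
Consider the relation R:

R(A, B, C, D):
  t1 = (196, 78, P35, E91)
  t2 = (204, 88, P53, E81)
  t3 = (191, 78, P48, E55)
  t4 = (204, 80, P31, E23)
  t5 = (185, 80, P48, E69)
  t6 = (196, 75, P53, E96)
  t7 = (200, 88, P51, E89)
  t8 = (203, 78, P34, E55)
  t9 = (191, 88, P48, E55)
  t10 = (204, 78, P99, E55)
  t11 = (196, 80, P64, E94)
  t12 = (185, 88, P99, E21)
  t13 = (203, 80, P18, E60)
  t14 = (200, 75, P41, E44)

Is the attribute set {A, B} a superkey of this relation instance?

Yes

All 14 rows have distinct {A, B} values, so {A, B} → (all attributes) holds and {A, B} is a superkey.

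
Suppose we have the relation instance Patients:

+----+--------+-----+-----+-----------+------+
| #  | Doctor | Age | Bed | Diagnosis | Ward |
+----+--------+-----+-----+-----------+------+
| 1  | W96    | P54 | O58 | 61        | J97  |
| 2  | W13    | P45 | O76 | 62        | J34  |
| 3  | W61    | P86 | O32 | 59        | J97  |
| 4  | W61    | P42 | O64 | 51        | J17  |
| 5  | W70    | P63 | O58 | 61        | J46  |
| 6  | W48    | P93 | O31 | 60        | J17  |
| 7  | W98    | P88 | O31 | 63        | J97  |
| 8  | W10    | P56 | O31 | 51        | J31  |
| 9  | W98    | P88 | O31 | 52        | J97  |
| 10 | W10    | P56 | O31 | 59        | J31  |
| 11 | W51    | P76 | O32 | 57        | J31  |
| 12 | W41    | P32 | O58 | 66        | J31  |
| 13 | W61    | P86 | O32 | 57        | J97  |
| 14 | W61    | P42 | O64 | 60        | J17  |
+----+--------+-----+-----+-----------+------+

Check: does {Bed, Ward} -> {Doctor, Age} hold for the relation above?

Yes

(Bed=O58, Ward=J97): row 1 → {Doctor,Age} = (W96, P54) ✓
(Bed=O76, Ward=J34): row 2 → {Doctor,Age} = (W13, P45) ✓
(Bed=O32, Ward=J97): rows 3, 13 → {Doctor,Age} = (W61, P86), (W61, P86) ✓
(Bed=O64, Ward=J17): rows 4, 14 → {Doctor,Age} = (W61, P42), (W61, P42) ✓
(Bed=O58, Ward=J46): row 5 → {Doctor,Age} = (W70, P63) ✓
(Bed=O31, Ward=J17): row 6 → {Doctor,Age} = (W48, P93) ✓
(Bed=O31, Ward=J97): rows 7, 9 → {Doctor,Age} = (W98, P88), (W98, P88) ✓
(Bed=O31, Ward=J31): rows 8, 10 → {Doctor,Age} = (W10, P56), (W10, P56) ✓
(Bed=O32, Ward=J31): row 11 → {Doctor,Age} = (W51, P76) ✓
(Bed=O58, Ward=J31): row 12 → {Doctor,Age} = (W41, P32) ✓
Every {Bed, Ward} value is associated with a single {Doctor, Age} value, so {Bed, Ward} -> {Doctor, Age} holds.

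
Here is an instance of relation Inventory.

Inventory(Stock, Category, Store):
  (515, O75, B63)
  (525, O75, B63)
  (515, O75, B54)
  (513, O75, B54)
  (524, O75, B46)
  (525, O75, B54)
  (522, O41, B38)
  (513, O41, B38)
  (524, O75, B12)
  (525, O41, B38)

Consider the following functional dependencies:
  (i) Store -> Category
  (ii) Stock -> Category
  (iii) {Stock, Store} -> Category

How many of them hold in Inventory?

2

(i) Store -> Category: every LHS value maps to a single RHS value — holds.
(ii) Stock -> Category: Stock=525: 3 rows → Category takes values {O75, O41} — violation; Stock=513: 2 rows → Category takes values {O75, O41} — violation — fails.
(iii) {Stock, Store} -> Category: every LHS value maps to a single RHS value — holds.
2 of the 3 dependencies hold.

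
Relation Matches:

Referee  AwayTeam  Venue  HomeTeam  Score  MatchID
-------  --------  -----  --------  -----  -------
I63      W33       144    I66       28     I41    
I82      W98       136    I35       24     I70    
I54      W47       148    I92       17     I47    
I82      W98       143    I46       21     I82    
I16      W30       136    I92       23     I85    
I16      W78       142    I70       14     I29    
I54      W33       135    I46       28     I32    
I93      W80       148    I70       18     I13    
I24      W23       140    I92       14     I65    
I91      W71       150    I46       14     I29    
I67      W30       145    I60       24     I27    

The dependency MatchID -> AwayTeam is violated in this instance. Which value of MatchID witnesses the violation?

MatchID=I41: 1 row → AwayTeam = W33 ✓
MatchID=I70: 1 row → AwayTeam = W98 ✓
MatchID=I47: 1 row → AwayTeam = W47 ✓
MatchID=I82: 1 row → AwayTeam = W98 ✓
MatchID=I85: 1 row → AwayTeam = W30 ✓
MatchID=I29: 2 rows → AwayTeam takes values {W78, W71} — violation
MatchID=I32: 1 row → AwayTeam = W33 ✓
MatchID=I13: 1 row → AwayTeam = W80 ✓
MatchID=I65: 1 row → AwayTeam = W23 ✓
MatchID=I27: 1 row → AwayTeam = W30 ✓
The only MatchID value with inconsistent AwayTeam is MatchID=I29.

I29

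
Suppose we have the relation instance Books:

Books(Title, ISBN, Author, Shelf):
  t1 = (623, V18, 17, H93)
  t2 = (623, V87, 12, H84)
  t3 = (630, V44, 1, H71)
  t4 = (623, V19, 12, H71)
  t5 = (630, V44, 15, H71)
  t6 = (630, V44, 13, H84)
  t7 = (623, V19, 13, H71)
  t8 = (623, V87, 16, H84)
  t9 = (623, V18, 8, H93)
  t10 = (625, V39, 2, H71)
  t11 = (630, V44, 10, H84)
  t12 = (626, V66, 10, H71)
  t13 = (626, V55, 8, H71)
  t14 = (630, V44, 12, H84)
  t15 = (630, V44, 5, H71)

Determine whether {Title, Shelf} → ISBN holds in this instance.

No

(Title=623, Shelf=H93): rows 1, 9 → ISBN = V18, V18 ✓
(Title=623, Shelf=H84): rows 2, 8 → ISBN = V87, V87 ✓
(Title=630, Shelf=H71): rows 3, 5, 15 → ISBN = V44, V44, V44 ✓
(Title=623, Shelf=H71): rows 4, 7 → ISBN = V19, V19 ✓
(Title=630, Shelf=H84): rows 6, 11, 14 → ISBN = V44, V44, V44 ✓
(Title=625, Shelf=H71): row 10 → ISBN = V39 ✓
(Title=626, Shelf=H71): rows 12, 13 → ISBN takes values {V66, V55} — violation
Two rows agree on {Title, Shelf} but differ on ISBN, so {Title, Shelf} → ISBN does not hold.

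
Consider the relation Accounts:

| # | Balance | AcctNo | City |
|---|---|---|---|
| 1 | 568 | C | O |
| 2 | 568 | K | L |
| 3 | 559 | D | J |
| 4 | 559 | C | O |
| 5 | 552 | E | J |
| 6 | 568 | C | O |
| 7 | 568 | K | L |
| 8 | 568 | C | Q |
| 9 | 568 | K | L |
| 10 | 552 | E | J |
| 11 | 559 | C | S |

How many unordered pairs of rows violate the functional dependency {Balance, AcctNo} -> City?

3

(Balance=568, AcctNo=C): violating pairs (1,8), (6,8) — 2 pairs.
(Balance=568, AcctNo=K): all 3 rows agree on City — 0 pairs.
(Balance=559, AcctNo=C): violating pairs (4,11) — 1 pair.
(Balance=552, AcctNo=E): all 2 rows agree on City — 0 pairs.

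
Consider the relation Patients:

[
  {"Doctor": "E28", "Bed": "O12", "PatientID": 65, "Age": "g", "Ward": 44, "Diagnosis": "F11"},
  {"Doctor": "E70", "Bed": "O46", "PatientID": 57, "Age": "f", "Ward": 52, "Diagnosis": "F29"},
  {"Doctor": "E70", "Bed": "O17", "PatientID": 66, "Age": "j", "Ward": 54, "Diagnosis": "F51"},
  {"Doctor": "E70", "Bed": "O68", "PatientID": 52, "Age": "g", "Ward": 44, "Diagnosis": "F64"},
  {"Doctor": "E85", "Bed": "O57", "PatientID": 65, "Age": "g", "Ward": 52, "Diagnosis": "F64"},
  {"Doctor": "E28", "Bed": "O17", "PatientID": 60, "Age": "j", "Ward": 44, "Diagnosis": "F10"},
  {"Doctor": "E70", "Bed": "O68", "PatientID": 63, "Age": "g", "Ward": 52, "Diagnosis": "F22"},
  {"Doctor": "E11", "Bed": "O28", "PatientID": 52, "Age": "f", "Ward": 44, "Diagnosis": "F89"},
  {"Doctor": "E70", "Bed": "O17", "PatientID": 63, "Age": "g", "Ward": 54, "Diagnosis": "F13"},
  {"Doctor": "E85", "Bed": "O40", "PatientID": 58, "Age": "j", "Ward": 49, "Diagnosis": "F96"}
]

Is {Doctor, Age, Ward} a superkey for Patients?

Yes

All 10 rows have distinct {Doctor, Age, Ward} values, so {Doctor, Age, Ward} → (all attributes) holds and {Doctor, Age, Ward} is a superkey.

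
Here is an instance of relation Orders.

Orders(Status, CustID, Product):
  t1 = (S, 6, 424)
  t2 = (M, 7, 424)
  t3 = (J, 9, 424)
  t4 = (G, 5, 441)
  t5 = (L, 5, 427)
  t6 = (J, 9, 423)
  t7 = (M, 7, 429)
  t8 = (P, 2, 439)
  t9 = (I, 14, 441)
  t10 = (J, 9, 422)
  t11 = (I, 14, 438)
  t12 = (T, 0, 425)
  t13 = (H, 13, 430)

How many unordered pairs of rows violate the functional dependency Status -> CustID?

0

Status=M: all 2 rows agree on CustID — 0 pairs.
Status=J: all 3 rows agree on CustID — 0 pairs.
Status=I: all 2 rows agree on CustID — 0 pairs.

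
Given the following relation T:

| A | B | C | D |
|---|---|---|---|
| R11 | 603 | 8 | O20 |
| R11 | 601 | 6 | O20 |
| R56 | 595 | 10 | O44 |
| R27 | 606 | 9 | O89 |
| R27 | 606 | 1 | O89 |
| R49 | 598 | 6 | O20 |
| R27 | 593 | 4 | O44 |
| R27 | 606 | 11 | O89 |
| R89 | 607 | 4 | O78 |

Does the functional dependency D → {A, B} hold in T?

D=O20: 3 rows → {A,B} takes values {(R11, 603), (R11, 601), (R49, 598)} — violation
D=O44: 2 rows → {A,B} takes values {(R56, 595), (R27, 593)} — violation
D=O89: 3 rows → {A,B} = (R27, 606), (R27, 606), (R27, 606) ✓
D=O78: 1 row → {A,B} = (R89, 607) ✓
Two rows agree on D but differ on {A, B}, so D → {A, B} does not hold.

No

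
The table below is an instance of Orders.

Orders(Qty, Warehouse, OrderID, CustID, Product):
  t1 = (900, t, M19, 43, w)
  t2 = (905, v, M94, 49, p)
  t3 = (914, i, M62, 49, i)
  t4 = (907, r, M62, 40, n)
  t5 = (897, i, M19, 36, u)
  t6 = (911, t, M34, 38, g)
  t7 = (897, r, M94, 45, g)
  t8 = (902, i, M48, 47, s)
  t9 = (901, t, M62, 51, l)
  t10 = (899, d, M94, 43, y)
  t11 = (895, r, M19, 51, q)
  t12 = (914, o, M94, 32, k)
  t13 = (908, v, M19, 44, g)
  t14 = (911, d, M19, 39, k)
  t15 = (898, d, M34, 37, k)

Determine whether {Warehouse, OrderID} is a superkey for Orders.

All 15 rows have distinct {Warehouse, OrderID} values, so {Warehouse, OrderID} → (all attributes) holds and {Warehouse, OrderID} is a superkey.

Yes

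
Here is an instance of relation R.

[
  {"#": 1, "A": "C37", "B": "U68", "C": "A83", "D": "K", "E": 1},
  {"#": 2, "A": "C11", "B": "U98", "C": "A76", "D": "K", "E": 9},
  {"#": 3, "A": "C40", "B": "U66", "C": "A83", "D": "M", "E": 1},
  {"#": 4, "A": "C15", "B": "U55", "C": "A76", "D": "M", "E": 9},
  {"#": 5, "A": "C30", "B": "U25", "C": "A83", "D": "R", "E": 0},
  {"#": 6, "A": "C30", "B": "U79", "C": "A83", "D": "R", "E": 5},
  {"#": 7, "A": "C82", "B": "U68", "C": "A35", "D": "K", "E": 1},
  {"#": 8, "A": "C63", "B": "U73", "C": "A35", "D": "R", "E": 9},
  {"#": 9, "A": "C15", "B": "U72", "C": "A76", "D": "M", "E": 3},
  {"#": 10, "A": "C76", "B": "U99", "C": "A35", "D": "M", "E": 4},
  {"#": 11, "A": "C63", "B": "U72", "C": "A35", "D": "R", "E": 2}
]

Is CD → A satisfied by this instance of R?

(C=A83, D=K): row 1 → A = C37 ✓
(C=A76, D=K): row 2 → A = C11 ✓
(C=A83, D=M): row 3 → A = C40 ✓
(C=A76, D=M): rows 4, 9 → A = C15, C15 ✓
(C=A83, D=R): rows 5, 6 → A = C30, C30 ✓
(C=A35, D=K): row 7 → A = C82 ✓
(C=A35, D=R): rows 8, 11 → A = C63, C63 ✓
(C=A35, D=M): row 10 → A = C76 ✓
Every CD value is associated with a single A value, so CD → A holds.

Yes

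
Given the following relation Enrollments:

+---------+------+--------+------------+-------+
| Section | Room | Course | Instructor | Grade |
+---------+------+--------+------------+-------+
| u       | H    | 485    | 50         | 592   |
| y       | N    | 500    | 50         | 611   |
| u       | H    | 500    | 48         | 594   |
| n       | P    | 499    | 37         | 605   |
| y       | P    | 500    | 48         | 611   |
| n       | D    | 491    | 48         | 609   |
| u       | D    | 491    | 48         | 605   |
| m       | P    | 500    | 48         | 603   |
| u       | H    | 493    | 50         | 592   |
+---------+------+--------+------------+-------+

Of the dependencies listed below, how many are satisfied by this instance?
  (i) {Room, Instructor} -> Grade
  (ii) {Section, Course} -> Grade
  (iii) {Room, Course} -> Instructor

(i) {Room, Instructor} -> Grade: (Room=P, Instructor=48): 2 rows → Grade takes values {611, 603} — violation; (Room=D, Instructor=48): 2 rows → Grade takes values {609, 605} — violation — fails.
(ii) {Section, Course} -> Grade: every LHS value maps to a single RHS value — holds.
(iii) {Room, Course} -> Instructor: every LHS value maps to a single RHS value — holds.
2 of the 3 dependencies hold.

2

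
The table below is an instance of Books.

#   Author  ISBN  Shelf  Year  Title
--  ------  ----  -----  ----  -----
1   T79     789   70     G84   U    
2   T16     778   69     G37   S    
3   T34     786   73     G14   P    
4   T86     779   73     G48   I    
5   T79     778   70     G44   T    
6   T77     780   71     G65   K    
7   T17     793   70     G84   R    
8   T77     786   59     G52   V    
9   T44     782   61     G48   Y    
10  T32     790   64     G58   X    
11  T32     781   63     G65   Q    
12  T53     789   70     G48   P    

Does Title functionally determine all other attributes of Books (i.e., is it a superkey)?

Rows 3 and 12 have the same Title value Title=P but are distinct tuples, so Title does not determine every attribute — not a superkey.

No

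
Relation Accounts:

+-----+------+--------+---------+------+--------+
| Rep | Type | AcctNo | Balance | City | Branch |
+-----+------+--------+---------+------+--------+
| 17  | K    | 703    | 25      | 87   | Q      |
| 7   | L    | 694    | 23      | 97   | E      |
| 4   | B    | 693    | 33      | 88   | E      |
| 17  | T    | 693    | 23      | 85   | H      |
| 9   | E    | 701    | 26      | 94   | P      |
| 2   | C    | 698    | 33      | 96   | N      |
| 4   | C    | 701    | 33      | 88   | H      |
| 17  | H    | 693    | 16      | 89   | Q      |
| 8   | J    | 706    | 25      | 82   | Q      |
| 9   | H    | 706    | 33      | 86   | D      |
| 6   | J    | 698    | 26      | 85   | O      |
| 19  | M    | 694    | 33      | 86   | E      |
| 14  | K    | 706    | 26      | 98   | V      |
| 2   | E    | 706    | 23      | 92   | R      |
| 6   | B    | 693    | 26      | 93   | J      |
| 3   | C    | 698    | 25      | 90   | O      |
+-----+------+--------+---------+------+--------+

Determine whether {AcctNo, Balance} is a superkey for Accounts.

Yes

All 16 rows have distinct {AcctNo, Balance} values, so {AcctNo, Balance} → (all attributes) holds and {AcctNo, Balance} is a superkey.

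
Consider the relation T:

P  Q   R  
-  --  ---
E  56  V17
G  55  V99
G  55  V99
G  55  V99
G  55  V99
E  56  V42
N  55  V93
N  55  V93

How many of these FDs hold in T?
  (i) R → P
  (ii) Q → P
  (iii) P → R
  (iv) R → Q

(i) R → P: every LHS value maps to a single RHS value — holds.
(ii) Q → P: Q=55: 6 rows → P takes values {G, N} — violation — fails.
(iii) P → R: P=E: 2 rows → R takes values {V17, V42} — violation — fails.
(iv) R → Q: every LHS value maps to a single RHS value — holds.
2 of the 4 dependencies hold.

2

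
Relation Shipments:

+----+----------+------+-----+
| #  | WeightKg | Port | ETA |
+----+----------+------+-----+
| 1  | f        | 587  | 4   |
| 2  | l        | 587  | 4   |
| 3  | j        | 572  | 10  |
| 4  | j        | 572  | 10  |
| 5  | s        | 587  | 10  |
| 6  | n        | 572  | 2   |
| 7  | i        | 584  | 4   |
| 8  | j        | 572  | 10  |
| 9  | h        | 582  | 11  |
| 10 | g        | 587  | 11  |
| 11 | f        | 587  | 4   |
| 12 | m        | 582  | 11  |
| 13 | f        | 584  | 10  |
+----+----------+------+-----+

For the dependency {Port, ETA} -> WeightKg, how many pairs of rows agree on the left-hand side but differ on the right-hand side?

3

(Port=587, ETA=4): violating pairs (1,2), (2,11) — 2 pairs.
(Port=572, ETA=10): all 3 rows agree on WeightKg — 0 pairs.
(Port=582, ETA=11): violating pairs (9,12) — 1 pair.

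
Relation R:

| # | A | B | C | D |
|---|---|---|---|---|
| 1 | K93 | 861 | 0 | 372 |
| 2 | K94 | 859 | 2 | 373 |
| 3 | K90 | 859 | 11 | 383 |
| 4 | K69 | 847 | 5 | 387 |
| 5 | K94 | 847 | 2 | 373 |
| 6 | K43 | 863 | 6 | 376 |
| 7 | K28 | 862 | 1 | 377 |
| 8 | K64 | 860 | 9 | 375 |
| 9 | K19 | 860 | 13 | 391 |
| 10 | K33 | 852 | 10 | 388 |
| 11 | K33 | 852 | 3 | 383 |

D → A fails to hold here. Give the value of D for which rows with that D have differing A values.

D=372: row 1 → A = K93 ✓
D=373: rows 2, 5 → A = K94, K94 ✓
D=383: rows 3, 11 → A takes values {K90, K33} — violation
D=387: row 4 → A = K69 ✓
D=376: row 6 → A = K43 ✓
D=377: row 7 → A = K28 ✓
D=375: row 8 → A = K64 ✓
D=391: row 9 → A = K19 ✓
D=388: row 10 → A = K33 ✓
The only D value with inconsistent A is D=383.

383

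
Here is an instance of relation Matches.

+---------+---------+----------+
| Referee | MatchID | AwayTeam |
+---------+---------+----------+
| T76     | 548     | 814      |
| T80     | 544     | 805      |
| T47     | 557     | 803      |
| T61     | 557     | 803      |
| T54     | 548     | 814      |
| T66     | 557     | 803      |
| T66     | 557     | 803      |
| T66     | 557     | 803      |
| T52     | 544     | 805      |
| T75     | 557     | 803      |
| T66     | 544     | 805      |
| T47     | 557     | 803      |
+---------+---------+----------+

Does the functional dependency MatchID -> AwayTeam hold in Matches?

Yes

MatchID=548: 2 rows → AwayTeam = 814, 814 ✓
MatchID=544: 3 rows → AwayTeam = 805, 805, 805 ✓
MatchID=557: 7 rows → AwayTeam = 803, 803, 803, 803, 803, 803, 803 ✓
Every MatchID value is associated with a single AwayTeam value, so MatchID -> AwayTeam holds.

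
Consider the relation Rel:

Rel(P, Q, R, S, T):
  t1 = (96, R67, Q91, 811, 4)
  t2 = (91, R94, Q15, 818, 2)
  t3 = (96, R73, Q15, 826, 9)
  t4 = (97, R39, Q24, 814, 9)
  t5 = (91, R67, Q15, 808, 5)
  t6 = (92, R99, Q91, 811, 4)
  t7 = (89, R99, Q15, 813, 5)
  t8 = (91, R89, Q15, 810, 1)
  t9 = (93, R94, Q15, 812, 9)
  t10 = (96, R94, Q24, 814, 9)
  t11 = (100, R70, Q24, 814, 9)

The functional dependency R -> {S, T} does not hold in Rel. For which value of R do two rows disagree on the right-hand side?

R=Q91: rows 1, 6 → {S,T} = (811, 4), (811, 4) ✓
R=Q15: rows 2, 3, 5, 7, 8, 9 → {S,T} takes values {(818, 2), (826, 9), (808, 5), (813, 5), (810, 1), (812, 9)} — violation
R=Q24: rows 4, 10, 11 → {S,T} = (814, 9), (814, 9), (814, 9) ✓
The only R value with inconsistent RHS is R=Q15.

Q15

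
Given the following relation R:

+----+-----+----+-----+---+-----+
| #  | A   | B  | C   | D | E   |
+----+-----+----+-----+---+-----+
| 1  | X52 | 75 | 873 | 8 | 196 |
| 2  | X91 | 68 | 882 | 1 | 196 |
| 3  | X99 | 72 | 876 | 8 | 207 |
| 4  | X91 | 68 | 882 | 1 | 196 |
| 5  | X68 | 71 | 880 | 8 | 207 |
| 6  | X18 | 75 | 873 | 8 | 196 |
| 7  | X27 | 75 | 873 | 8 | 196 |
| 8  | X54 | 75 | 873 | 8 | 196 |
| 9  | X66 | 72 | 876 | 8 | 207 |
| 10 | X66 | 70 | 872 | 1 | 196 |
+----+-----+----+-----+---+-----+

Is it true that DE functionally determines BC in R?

No

(D=8, E=196): rows 1, 6, 7, 8 → {B,C} = (75, 873), (75, 873), (75, 873), (75, 873) ✓
(D=1, E=196): rows 2, 4, 10 → {B,C} takes values {(68, 882), (70, 872)} — violation
(D=8, E=207): rows 3, 5, 9 → {B,C} takes values {(72, 876), (71, 880)} — violation
Two rows agree on DE but differ on BC, so DE → BC does not hold.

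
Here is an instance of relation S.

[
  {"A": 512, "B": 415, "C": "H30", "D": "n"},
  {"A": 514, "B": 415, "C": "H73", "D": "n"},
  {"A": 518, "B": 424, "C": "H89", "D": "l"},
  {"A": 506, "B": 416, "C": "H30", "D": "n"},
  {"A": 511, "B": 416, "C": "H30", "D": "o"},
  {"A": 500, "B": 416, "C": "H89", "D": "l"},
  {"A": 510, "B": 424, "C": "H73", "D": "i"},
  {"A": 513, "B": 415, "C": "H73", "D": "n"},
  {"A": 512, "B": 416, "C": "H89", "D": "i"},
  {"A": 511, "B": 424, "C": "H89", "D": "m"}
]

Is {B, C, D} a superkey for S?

Two distinct rows share (B=415, C=H73, D=n), so {B, C, D} does not determine every attribute — not a superkey.

No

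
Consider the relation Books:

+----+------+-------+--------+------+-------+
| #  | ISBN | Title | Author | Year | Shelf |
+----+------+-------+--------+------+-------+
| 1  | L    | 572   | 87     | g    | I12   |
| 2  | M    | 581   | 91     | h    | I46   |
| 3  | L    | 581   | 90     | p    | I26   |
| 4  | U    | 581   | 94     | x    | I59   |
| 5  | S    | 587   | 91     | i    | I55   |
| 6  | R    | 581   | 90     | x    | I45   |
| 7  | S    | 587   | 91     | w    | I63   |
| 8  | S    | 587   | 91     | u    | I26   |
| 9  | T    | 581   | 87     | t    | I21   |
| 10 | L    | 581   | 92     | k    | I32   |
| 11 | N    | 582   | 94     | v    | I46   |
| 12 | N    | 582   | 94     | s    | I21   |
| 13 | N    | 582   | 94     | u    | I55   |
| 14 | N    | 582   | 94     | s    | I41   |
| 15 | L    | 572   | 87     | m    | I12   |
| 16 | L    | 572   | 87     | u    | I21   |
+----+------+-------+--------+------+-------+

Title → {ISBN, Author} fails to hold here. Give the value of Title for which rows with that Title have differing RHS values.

581

Title=572: rows 1, 15, 16 → {ISBN,Author} = (L, 87), (L, 87), (L, 87) ✓
Title=581: rows 2, 3, 4, 6, 9, 10 → {ISBN,Author} takes values {(M, 91), (L, 90), (U, 94), (R, 90), (T, 87), (L, 92)} — violation
Title=587: rows 5, 7, 8 → {ISBN,Author} = (S, 91), (S, 91), (S, 91) ✓
Title=582: rows 11, 12, 13, 14 → {ISBN,Author} = (N, 94), (N, 94), (N, 94), (N, 94) ✓
The only Title value with inconsistent RHS is Title=581.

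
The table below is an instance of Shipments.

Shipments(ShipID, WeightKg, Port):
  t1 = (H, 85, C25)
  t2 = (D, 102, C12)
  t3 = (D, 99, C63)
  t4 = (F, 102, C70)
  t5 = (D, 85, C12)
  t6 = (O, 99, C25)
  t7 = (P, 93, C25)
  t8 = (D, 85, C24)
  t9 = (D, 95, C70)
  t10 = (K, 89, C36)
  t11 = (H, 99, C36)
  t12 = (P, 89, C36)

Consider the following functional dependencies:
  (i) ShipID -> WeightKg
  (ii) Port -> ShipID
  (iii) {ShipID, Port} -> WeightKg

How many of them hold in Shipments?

(i) ShipID -> WeightKg: ShipID=H: rows 1, 11 → WeightKg takes values {85, 99} — violation; ShipID=D: rows 2, 3, 5, 8, 9 → WeightKg takes values {102, 99, 85, 95} — violation; ShipID=P: rows 7, 12 → WeightKg takes values {93, 89} — violation — fails.
(ii) Port -> ShipID: Port=C25: rows 1, 6, 7 → ShipID takes values {H, O, P} — violation; Port=C70: rows 4, 9 → ShipID takes values {F, D} — violation; Port=C36: rows 10, 11, 12 → ShipID takes values {K, H, P} — violation — fails.
(iii) {ShipID, Port} -> WeightKg: (ShipID=D, Port=C12): rows 2, 5 → WeightKg takes values {102, 85} — violation — fails.
None of the 3 dependencies hold.

0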